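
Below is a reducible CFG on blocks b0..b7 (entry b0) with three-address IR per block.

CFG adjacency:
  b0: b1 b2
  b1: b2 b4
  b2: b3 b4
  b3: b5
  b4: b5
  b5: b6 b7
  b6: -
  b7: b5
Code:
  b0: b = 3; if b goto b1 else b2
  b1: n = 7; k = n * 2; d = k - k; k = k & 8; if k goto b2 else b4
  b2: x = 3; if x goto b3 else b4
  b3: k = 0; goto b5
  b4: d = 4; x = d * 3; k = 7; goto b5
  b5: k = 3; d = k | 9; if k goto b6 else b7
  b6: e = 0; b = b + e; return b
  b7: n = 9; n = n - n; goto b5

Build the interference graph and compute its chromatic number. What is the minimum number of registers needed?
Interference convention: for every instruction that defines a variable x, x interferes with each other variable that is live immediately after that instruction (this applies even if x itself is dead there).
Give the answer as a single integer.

Answer: 3

Working:
Block summaries:
  b0: {b} / ∅
  b1: {d,k,n} / ∅
  b2: {x} / ∅
  b3: {k} / ∅
  b4: {d,k,x} / ∅
  b5: {d,k} / ∅
  b6: {b,e} / {b}
  b7: {n} / ∅

Liveness:
  b0 li=∅ lo={b}
  b1 li={b} lo={b}
  b2 li={b} lo={b}
  b3 li={b} lo={b}
  b4 li={b} lo={b}
  b5 li={b} lo={b}
  b6 li={b} lo=∅
  b7 li={b} lo={b}

Conflict graph:
  b — {d,e,k,n,x}
  d — {b,k}
  e — {b}
  k — {b,d}
  n — {b}
  x — {b}

Chromatic number:
  clique {b,d,k} ⇒ need ≥ 3
  assign b→r0 d→r1 e→r1 k→r2 n→r1 x→r1 — no edge inside a register ⇒ χ ≤ 3
  χ = 3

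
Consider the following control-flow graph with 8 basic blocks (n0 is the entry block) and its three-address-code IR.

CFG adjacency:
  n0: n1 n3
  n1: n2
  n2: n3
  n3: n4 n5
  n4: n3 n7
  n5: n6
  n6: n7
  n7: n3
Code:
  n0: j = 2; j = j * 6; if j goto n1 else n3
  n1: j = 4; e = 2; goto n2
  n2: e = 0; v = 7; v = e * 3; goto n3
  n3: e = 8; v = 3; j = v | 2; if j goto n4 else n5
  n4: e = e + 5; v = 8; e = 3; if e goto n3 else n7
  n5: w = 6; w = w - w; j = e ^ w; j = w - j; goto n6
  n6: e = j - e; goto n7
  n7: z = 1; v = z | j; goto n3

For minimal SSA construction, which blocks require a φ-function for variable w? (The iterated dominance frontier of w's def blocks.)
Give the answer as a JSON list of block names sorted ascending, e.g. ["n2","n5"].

Answer: ["n3", "n7"]

Working:
idom tree: n1←n0 n2←n1 n3←n0 n4←n3 n5←n3 n6←n5 n7←n3
Join-block Dom:
  n3: preds {n0,n2,n4,n7}: {n0} ∩ {n0,n1,n2} ∩ {n0,n3,n4} ∩ {n0,n3,n7} = {n0}; idom=n0
  n7: preds {n4,n6}: {n0,n3,n4} ∩ {n0,n3,n5,n6} = {n0,n3}; idom=n3

Frontier:
  n3←n0: walk · to n0
  n3←n2: walk n2→n1 to n0
  n3←n4: walk n4→n3 to n0
  n3←n7: walk n7→n3 to n0
  n7←n4: walk n4 to n3
  n7←n6: walk n6→n5 to n3
  DF(n0)=∅
  DF(n1)={n3}
  DF(n2)={n3}
  DF(n3)={n3}
  DF(n4)={n3,n7}
  DF(n5)={n7}
  DF(n6)={n7}
  DF(n7)={n3}

φ for w: defs {n5}
  DF⁺ = {n3,n7}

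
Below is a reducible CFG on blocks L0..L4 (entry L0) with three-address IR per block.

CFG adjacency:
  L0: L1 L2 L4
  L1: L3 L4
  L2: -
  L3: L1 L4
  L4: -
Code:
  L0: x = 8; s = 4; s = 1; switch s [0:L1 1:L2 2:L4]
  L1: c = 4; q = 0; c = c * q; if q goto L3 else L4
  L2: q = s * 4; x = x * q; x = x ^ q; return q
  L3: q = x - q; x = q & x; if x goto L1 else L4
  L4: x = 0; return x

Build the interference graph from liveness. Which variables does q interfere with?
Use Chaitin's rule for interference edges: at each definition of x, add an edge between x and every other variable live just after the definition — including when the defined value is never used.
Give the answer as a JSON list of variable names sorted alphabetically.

Per-block:
  L0 def {s,x} use ∅
  L1 def {c,q} use ∅
  L2 def {q,x} use {s,x}
  L3 def {q,x} use {q,x}
  L4 def {x} use ∅

Live sets:
  L0 li=∅ lo={s,x}
  L1 li={x} lo={q,x}
  L2 li={s,x} lo=∅
  L3 li={q,x} lo={x}
  L4 li=∅ lo=∅

Interfere edges:
  c — {q,x}
  q — {c,x}
  s — {x}
  x — {c,q,s}

N(q) = ["c", "x"]

Answer: ["c", "x"]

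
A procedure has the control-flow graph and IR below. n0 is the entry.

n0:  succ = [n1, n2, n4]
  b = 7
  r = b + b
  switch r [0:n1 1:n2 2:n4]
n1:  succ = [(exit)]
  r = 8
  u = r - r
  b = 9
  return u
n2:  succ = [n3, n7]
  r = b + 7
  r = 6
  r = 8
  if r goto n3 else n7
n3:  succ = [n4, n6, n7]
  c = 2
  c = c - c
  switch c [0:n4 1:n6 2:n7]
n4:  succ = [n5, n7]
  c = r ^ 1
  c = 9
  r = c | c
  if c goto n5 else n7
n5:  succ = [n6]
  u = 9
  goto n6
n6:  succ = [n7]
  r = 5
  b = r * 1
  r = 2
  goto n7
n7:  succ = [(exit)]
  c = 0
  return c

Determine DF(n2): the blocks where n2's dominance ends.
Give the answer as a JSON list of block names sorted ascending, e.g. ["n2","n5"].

idom tree: n1←n0 n2←n0 n3←n2 n4←n0 n5←n4 n6←n0 n7←n0
Join-block Dom:
  n4: preds {n0,n3}: {n0} ∩ {n0,n2,n3} = {n0}; idom=n0
  n6: preds {n3,n5}: {n0,n2,n3} ∩ {n0,n4,n5} = {n0}; idom=n0
  n7: preds {n2,n3,n4,n6}: {n0,n2} ∩ {n0,n2,n3} ∩ {n0,n4} ∩ {n0,n6} = {n0}; idom=n0

DF derivation:
  n4←n0: walk · to n0
  n4←n3: walk n3→n2 to n0
  n6←n3: walk n3→n2 to n0
  n6←n5: walk n5→n4 to n0
  n7←n2: walk n2 to n0
  n7←n3: walk n3→n2 to n0
  n7←n4: walk n4 to n0
  n7←n6: walk n6 to n0
  n0: DF=∅
  n1: DF=∅
  n2: DF={n4,n6,n7}
  n3: DF={n4,n6,n7}
  n4: DF={n6,n7}
  n5: DF={n6}
  n6: DF={n7}
  n7: DF=∅

DF(n2) = ["n4", "n6", "n7"]

Answer: ["n4", "n6", "n7"]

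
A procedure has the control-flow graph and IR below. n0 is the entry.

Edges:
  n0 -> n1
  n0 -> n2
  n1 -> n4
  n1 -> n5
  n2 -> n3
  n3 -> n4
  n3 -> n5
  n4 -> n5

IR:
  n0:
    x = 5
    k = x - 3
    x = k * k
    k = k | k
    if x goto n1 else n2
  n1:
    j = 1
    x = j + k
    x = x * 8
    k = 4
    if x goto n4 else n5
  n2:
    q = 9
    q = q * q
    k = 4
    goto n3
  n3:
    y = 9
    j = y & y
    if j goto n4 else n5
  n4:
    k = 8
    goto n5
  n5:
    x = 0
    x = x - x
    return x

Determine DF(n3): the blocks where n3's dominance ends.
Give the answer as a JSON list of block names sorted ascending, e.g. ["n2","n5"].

Answer: ["n4", "n5"]

Derivation:
idom tree: n1←n0 n2←n0 n3←n2 n4←n0 n5←n0
Join-block Dom:
  n4: preds {n1,n3}: {n0,n1} ∩ {n0,n2,n3} = {n0}; idom=n0
  n5: preds {n1,n3,n4}: {n0,n1} ∩ {n0,n2,n3} ∩ {n0,n4} = {n0}; idom=n0

Frontier:
  n4←n1: walk n1 to n0
  n4←n3: walk n3→n2 to n0
  n5←n1: walk n1 to n0
  n5←n3: walk n3→n2 to n0
  n5←n4: walk n4 to n0
  n0 → ∅
  n1 → {n4,n5}
  n2 → {n4,n5}
  n3 → {n4,n5}
  n4 → {n5}
  n5 → ∅

DF(n3) = ["n4", "n5"]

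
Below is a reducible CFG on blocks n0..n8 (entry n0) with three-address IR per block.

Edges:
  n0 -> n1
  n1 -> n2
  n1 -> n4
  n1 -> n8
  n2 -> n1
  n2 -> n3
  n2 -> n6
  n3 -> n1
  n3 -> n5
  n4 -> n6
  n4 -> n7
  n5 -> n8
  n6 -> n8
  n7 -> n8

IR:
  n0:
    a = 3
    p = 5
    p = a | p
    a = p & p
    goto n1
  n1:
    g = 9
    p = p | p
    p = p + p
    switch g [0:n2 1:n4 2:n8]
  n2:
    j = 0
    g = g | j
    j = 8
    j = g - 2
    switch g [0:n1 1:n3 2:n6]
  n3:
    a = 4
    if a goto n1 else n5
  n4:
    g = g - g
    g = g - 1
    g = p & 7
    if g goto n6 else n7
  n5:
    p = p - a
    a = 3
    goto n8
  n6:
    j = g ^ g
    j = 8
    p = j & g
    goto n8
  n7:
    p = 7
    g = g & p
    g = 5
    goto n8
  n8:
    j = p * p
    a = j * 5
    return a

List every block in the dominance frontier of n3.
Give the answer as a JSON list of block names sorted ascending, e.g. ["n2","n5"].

idom tree: n1←n0 n2←n1 n3←n2 n4←n1 n5←n3 n6←n1 n7←n4 n8←n1
Dom at joins:
  n1: preds {n0,n2,n3}: {n0} ∩ {n0,n1,n2} ∩ {n0,n1,n2,n3} = {n0}; idom=n0
  n6: preds {n2,n4}: {n0,n1,n2} ∩ {n0,n1,n4} = {n0,n1}; idom=n1
  n8: preds {n1,n5,n6,n7}: {n0,n1} ∩ {n0,n1,n2,n3,n5} ∩ {n0,n1,n6} ∩ {n0,n1,n4,n7} = {n0,n1}; idom=n1

DF walk-up:
  join n1 pred n0: · stop@n0
  join n1 pred n2: n2→n1 stop@n0
  join n1 pred n3: n3→n2→n1 stop@n0
  join n6 pred n2: n2 stop@n1
  join n6 pred n4: n4 stop@n1
  join n8 pred n1: · stop@n1
  join n8 pred n5: n5→n3→n2 stop@n1
  join n8 pred n6: n6 stop@n1
  join n8 pred n7: n7→n4 stop@n1
  DF(n0)=∅
  DF(n1)={n1}
  DF(n2)={n1,n6,n8}
  DF(n3)={n1,n8}
  DF(n4)={n6,n8}
  DF(n5)={n8}
  DF(n6)={n8}
  DF(n7)={n8}
  DF(n8)=∅

DF(n3) = ["n1", "n8"]

Answer: ["n1", "n8"]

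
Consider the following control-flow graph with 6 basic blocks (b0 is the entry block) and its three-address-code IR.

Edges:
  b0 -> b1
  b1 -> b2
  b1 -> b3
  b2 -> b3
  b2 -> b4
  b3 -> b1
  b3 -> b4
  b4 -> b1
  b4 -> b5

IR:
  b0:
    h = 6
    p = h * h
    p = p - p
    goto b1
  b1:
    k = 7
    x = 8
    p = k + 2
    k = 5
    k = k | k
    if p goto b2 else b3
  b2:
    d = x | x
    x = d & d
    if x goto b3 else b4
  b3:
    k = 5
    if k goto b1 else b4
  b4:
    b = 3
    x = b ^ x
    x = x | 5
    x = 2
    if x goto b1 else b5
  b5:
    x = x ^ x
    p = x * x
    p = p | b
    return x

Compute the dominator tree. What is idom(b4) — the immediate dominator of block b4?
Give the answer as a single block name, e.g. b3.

Answer: b1

Analysis:
idom tree: b1←b0 b2←b1 b3←b1 b4←b1 b5←b4
Dom at joins:
  b1: preds {b0,b3,b4}: {b0} ∩ {b0,b1,b3} ∩ {b0,b1,b4} = {b0}; idom=b0
  b3: preds {b1,b2}: {b0,b1} ∩ {b0,b1,b2} = {b0,b1}; idom=b1
  b4: preds {b2,b3}: {b0,b1,b2} ∩ {b0,b1,b3} = {b0,b1}; idom=b1

idom(b4) = b1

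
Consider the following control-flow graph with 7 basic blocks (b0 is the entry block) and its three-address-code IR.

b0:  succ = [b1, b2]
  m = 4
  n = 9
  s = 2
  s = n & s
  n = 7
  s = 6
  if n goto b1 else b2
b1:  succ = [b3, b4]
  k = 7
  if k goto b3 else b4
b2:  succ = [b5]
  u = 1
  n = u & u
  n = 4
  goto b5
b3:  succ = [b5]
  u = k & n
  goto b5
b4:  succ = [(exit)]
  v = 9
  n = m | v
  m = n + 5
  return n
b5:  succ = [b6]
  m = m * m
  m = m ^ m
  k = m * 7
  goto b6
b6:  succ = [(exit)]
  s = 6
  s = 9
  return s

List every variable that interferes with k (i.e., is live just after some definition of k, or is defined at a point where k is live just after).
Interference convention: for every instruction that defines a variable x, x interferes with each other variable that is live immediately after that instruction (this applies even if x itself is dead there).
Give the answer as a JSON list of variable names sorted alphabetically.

def/use:
  b0 def {m,n,s} use ∅
  b1 def {k} use ∅
  b2 def {n,u} use ∅
  b3 def {u} use {k,n}
  b4 def {m,n,v} use {m}
  b5 def {k,m} use {m}
  b6 def {s} use ∅

Live sets:
  live b0: ∅→{m,n}
  live b1: {m,n}→{k,m,n}
  live b2: {m}→{m}
  live b3: {k,m,n}→{m}
  live b4: {m}→∅
  live b5: {m}→∅
  live b6: ∅→∅

Interfere edges:
  k↔{m,n}
  m↔{k,n,s,u,v}
  n↔{k,m,s}
  s↔{m,n}
  u↔{m}
  v↔{m}

N(k) = ["m", "n"]

Answer: ["m", "n"]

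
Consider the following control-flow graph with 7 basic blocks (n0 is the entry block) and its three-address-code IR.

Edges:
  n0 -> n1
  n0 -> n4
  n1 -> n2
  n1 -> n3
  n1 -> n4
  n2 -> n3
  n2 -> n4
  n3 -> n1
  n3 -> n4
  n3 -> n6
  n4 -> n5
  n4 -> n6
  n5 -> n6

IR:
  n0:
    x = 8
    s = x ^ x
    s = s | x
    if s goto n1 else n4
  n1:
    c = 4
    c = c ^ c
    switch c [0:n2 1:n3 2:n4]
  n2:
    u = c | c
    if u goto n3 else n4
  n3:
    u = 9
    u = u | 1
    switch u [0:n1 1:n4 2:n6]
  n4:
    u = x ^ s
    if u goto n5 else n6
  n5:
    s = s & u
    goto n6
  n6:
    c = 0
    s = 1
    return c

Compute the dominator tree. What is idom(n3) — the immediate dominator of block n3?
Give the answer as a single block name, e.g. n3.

Answer: n1

Analysis:
idom tree: n1←n0 n2←n1 n3←n1 n4←n0 n5←n4 n6←n0
Dom at joins:
  n1: preds {n0,n3}: {n0} ∩ {n0,n1,n3} = {n0}; idom=n0
  n3: preds {n1,n2}: {n0,n1} ∩ {n0,n1,n2} = {n0,n1}; idom=n1
  n4: preds {n0,n1,n2,n3}: {n0} ∩ {n0,n1} ∩ {n0,n1,n2} ∩ {n0,n1,n3} = {n0}; idom=n0
  n6: preds {n3,n4,n5}: {n0,n1,n3} ∩ {n0,n4} ∩ {n0,n4,n5} = {n0}; idom=n0

idom(n3) = n1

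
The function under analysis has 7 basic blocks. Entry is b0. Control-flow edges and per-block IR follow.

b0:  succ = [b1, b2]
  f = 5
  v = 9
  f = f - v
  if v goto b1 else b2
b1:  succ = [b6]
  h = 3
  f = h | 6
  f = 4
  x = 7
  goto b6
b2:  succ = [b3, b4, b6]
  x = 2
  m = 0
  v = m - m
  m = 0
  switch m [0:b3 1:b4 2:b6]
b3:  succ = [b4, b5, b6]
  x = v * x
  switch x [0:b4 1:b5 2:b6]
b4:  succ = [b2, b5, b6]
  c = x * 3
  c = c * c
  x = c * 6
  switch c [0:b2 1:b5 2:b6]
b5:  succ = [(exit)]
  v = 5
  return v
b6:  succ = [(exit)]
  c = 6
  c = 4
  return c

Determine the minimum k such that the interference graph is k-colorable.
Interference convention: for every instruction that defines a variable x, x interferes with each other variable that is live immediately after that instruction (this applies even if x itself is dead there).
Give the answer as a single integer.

def/use:
  b0: def={f,v} ue=∅
  b1: def={f,h,x} ue=∅
  b2: def={m,v,x} ue=∅
  b3: def={x} ue={v,x}
  b4: def={c,x} ue={x}
  b5: def={v} ue=∅
  b6: def={c} ue=∅

Backward fixpoint:
  live b0: ∅→∅
  live b1: ∅→∅
  live b2: ∅→{v,x}
  live b3: {v,x}→{x}
  live b4: {x}→∅
  live b5: ∅→∅
  live b6: ∅→∅

Interference:
  c: {x}
  f: {v}
  h: ∅
  m: {v,x}
  v: {f,m,x}
  x: {c,m,v}

Colouring:
  clique {m,v,x} ⇒ need ≥ 3
  assign c→r0 f→r1 h→r0 m→r2 v→r0 x→r1 — no edge inside a register ⇒ χ ≤ 3
  χ = 3

Answer: 3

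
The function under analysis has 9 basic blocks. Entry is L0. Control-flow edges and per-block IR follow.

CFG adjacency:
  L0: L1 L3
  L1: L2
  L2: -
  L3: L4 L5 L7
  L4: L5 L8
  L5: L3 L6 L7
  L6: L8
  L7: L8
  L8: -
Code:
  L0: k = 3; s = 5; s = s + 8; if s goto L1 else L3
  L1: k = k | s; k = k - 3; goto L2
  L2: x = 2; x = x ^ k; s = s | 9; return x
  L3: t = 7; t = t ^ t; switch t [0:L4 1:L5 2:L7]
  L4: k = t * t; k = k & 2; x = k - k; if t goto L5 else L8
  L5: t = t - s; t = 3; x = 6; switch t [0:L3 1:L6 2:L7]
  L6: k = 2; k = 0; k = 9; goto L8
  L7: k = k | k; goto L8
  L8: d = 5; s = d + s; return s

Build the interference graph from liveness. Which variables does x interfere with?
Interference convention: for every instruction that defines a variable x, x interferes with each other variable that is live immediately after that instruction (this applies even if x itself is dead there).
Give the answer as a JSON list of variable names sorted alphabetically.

Block summaries:
  L0: def={k,s} ue=∅
  L1: def={k} ue={k,s}
  L2: def={s,x} ue={k,s}
  L3: def={t} ue=∅
  L4: def={k,x} ue={t}
  L5: def={t,x} ue={s,t}
  L6: def={k} ue=∅
  L7: def={k} ue={k}
  L8: def={d,s} ue={s}

Backward fixpoint:
  L0 li=∅ lo={k,s}
  L1 li={k,s} lo={k,s}
  L2 li={k,s} lo=∅
  L3 li={k,s} lo={k,s,t}
  L4 li={s,t} lo={k,s,t}
  L5 li={k,s,t} lo={k,s}
  L6 li={s} lo={s}
  L7 li={k,s} lo={s}
  L8 li={s} lo=∅

Conflict graph:
  d↔{s}
  k↔{s,t,x}
  s↔{d,k,t,x}
  t↔{k,s,x}
  x↔{k,s,t}

N(x) = ["k", "s", "t"]

Answer: ["k", "s", "t"]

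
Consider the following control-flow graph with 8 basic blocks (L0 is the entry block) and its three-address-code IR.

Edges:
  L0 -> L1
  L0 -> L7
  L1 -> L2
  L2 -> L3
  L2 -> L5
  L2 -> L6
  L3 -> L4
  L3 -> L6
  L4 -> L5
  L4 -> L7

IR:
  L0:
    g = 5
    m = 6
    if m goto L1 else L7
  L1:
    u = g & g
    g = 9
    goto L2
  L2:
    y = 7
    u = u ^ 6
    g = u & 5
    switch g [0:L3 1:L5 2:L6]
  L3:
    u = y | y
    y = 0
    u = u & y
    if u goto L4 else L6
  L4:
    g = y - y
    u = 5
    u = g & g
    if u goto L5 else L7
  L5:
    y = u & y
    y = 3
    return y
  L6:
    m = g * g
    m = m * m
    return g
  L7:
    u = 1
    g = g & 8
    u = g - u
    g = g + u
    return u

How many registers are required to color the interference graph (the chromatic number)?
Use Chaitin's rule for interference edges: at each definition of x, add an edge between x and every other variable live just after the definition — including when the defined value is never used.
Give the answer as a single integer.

Per-block:
  L0: def={g,m} ue=∅
  L1: def={g,u} ue={g}
  L2: def={g,u,y} ue={u}
  L3: def={u,y} ue={y}
  L4: def={g,u} ue={y}
  L5: def={y} ue={u,y}
  L6: def={m} ue={g}
  L7: def={g,u} ue={g}

Backward fixpoint:
  L0 li=∅ lo={g}
  L1 li={g} lo={u}
  L2 li={u} lo={g,u,y}
  L3 li={g,y} lo={g,y}
  L4 li={y} lo={g,u,y}
  L5 li={u,y} lo=∅
  L6 li={g} lo=∅
  L7 li={g} lo=∅

Interference:
  g — {m,u,y}
  m — {g}
  u — {g,y}
  y — {g,u}

Colouring:
  lower bound: {g,u,y} mutually conflict ⇒ χ ≥ 3
  3-colouring: r0={g}  r1={m,u}  r2={y}
  χ = 3

Answer: 3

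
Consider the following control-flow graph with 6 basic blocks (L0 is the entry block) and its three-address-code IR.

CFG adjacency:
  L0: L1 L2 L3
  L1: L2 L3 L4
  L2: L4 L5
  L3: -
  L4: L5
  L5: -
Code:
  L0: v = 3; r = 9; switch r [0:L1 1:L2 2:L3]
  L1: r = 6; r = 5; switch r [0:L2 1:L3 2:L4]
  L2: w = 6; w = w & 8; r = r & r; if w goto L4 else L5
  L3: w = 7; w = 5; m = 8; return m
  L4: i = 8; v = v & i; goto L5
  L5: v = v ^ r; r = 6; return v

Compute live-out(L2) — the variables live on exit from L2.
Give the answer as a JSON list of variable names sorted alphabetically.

Block summaries:
  L0: {r,v} / ∅
  L1: {r} / ∅
  L2: {r,w} / {r}
  L3: {m,w} / ∅
  L4: {i,v} / {v}
  L5: {r,v} / {r,v}

Live sets:
  L0 li=∅ lo={r,v}
  L1 li={v} lo={r,v}
  L2 li={r,v} lo={r,v}
  L3 li=∅ lo=∅
  L4 li={r,v} lo={r,v}
  L5 li={r,v} lo=∅

live-out(L2) = ["r", "v"]

Answer: ["r", "v"]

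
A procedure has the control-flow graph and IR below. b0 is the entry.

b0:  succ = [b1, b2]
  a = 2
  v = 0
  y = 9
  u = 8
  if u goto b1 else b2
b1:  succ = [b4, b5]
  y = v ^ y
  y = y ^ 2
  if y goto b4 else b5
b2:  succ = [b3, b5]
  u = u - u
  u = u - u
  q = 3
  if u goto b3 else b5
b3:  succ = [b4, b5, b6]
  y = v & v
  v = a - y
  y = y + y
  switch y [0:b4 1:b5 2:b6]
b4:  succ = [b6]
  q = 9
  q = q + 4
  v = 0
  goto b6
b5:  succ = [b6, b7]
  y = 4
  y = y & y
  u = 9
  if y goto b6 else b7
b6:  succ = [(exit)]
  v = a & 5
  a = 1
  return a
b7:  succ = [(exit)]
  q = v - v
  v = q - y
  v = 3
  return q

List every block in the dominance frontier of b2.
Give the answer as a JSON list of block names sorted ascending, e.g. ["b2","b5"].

idom tree: b1←b0 b2←b0 b3←b2 b4←b0 b5←b0 b6←b0 b7←b5
Dom at joins:
  b4: preds {b1,b3}: {b0,b1} ∩ {b0,b2,b3} = {b0}; idom=b0
  b5: preds {b1,b2,b3}: {b0,b1} ∩ {b0,b2} ∩ {b0,b2,b3} = {b0}; idom=b0
  b6: preds {b3,b4,b5}: {b0,b2,b3} ∩ {b0,b4} ∩ {b0,b5} = {b0}; idom=b0

DF walk-up:
  b4←b1: walk b1 to b0
  b4←b3: walk b3→b2 to b0
  b5←b1: walk b1 to b0
  b5←b2: walk b2 to b0
  b5←b3: walk b3→b2 to b0
  b6←b3: walk b3→b2 to b0
  b6←b4: walk b4 to b0
  b6←b5: walk b5 to b0
  b0: DF=∅
  b1: DF={b4,b5}
  b2: DF={b4,b5,b6}
  b3: DF={b4,b5,b6}
  b4: DF={b6}
  b5: DF={b6}
  b6: DF=∅
  b7: DF=∅

DF(b2) = ["b4", "b5", "b6"]

Answer: ["b4", "b5", "b6"]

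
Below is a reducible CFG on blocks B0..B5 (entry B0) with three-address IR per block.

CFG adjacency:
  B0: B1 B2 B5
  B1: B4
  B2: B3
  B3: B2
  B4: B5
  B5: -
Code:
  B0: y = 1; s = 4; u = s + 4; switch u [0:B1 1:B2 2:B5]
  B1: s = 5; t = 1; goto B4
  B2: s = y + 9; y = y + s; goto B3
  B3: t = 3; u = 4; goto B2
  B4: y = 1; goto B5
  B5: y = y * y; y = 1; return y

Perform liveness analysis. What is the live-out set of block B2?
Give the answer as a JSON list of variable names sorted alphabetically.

Per-block:
  B0: def={s,u,y} ue=∅
  B1: def={s,t} ue=∅
  B2: def={s,y} ue={y}
  B3: def={t,u} ue=∅
  B4: def={y} ue=∅
  B5: def={y} ue={y}

Live sets:
  B0: in=∅ out={y}
  B1: in=∅ out=∅
  B2: in={y} out={y}
  B3: in={y} out={y}
  B4: in=∅ out={y}
  B5: in={y} out=∅

live-out(B2) = ["y"]

Answer: ["y"]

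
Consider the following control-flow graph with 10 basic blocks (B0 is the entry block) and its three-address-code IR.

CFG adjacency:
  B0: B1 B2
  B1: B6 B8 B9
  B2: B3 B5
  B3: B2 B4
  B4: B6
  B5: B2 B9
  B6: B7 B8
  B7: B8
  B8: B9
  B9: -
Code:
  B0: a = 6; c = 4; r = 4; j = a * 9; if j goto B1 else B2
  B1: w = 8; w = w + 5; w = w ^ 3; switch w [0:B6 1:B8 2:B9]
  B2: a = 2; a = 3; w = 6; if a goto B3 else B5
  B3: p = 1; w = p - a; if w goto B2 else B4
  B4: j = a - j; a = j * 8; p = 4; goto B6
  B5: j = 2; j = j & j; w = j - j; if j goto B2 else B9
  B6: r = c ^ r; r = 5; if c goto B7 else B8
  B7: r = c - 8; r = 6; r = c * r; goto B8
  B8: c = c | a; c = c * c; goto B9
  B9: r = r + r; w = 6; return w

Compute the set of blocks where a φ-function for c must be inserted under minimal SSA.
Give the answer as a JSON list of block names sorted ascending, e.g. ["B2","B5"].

idom tree: B1←B0 B2←B0 B3←B2 B4←B3 B5←B2 B6←B0 B7←B6 B8←B0 B9←B0
Dom at joins:
  B2: preds {B0,B3,B5}: {B0} ∩ {B0,B2,B3} ∩ {B0,B2,B5} = {B0}; idom=B0
  B6: preds {B1,B4}: {B0,B1} ∩ {B0,B2,B3,B4} = {B0}; idom=B0
  B8: preds {B1,B6,B7}: {B0,B1} ∩ {B0,B6} ∩ {B0,B6,B7} = {B0}; idom=B0
  B9: preds {B1,B5,B8}: {B0,B1} ∩ {B0,B2,B5} ∩ {B0,B8} = {B0}; idom=B0

DF derivation:
  B2←B0: walk · to B0
  B2←B3: walk B3→B2 to B0
  B2←B5: walk B5→B2 to B0
  B6←B1: walk B1 to B0
  B6←B4: walk B4→B3→B2 to B0
  B8←B1: walk B1 to B0
  B8←B6: walk B6 to B0
  B8←B7: walk B7→B6 to B0
  B9←B1: walk B1 to B0
  B9←B5: walk B5→B2 to B0
  B9←B8: walk B8 to B0
  DF(B0)=∅
  DF(B1)={B6,B8,B9}
  DF(B2)={B2,B6,B9}
  DF(B3)={B2,B6}
  DF(B4)={B6}
  DF(B5)={B2,B9}
  DF(B6)={B8}
  DF(B7)={B8}
  DF(B8)={B9}
  DF(B9)=∅

φ for c: defs {B0,B8}
  DF⁺ = {B9}

Answer: ["B9"]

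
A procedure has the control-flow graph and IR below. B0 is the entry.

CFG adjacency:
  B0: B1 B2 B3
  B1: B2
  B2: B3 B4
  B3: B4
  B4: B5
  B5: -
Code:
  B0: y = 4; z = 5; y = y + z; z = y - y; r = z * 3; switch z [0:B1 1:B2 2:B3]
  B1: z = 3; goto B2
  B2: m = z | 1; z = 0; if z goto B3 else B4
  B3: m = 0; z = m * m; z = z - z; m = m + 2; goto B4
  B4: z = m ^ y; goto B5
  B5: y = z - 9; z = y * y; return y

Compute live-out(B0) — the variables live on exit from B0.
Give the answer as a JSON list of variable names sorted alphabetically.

Per-block:
  B0 def {r,y,z} use ∅
  B1 def {z} use ∅
  B2 def {m,z} use {z}
  B3 def {m,z} use ∅
  B4 def {z} use {m,y}
  B5 def {y,z} use {z}

Live sets:
  live B0: ∅→{y,z}
  live B1: {y}→{y,z}
  live B2: {y,z}→{m,y}
  live B3: {y}→{m,y}
  live B4: {m,y}→{z}
  live B5: {z}→∅

live-out(B0) = ["y", "z"]

Answer: ["y", "z"]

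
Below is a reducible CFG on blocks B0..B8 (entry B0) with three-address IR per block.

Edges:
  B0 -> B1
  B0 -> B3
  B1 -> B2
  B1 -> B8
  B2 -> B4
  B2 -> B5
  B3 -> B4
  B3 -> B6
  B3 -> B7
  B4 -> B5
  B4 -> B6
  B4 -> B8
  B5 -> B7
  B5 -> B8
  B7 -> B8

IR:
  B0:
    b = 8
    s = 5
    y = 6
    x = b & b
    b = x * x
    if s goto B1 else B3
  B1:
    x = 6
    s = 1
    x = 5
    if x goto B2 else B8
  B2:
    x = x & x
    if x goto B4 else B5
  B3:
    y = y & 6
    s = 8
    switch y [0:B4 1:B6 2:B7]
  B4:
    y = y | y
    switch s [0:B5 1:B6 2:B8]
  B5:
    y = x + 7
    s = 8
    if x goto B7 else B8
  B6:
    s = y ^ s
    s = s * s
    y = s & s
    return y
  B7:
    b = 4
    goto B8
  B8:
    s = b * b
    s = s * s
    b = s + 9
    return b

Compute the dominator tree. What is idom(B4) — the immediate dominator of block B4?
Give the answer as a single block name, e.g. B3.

idom tree: B1←B0 B2←B1 B3←B0 B4←B0 B5←B0 B6←B0 B7←B0 B8←B0
Dom at joins:
  B4: preds {B2,B3}: {B0,B1,B2} ∩ {B0,B3} = {B0}; idom=B0
  B5: preds {B2,B4}: {B0,B1,B2} ∩ {B0,B4} = {B0}; idom=B0
  B6: preds {B3,B4}: {B0,B3} ∩ {B0,B4} = {B0}; idom=B0
  B7: preds {B3,B5}: {B0,B3} ∩ {B0,B5} = {B0}; idom=B0
  B8: preds {B1,B4,B5,B7}: {B0,B1} ∩ {B0,B4} ∩ {B0,B5} ∩ {B0,B7} = {B0}; idom=B0

idom(B4) = B0

Answer: B0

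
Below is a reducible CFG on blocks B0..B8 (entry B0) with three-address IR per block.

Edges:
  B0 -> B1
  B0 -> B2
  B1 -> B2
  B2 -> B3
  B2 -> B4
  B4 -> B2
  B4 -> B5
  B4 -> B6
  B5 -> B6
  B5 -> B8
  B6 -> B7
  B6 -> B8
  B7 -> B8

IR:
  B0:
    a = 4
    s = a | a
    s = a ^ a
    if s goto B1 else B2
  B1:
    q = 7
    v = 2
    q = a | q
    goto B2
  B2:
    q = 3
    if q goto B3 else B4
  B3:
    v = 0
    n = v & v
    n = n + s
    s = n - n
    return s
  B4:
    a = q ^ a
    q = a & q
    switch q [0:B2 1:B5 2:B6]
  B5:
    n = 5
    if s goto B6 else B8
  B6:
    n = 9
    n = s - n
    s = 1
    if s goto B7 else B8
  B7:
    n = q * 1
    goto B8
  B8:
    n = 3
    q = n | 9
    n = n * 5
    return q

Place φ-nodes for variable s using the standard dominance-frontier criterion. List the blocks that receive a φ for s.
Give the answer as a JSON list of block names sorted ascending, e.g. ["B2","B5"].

Answer: ["B8"]

Derivation:
idom tree: B1←B0 B2←B0 B3←B2 B4←B2 B5←B4 B6←B4 B7←B6 B8←B4
Dom∩ at merges:
  B2: preds {B0,B1,B4}: {B0} ∩ {B0,B1} ∩ {B0,B2,B4} = {B0}; idom=B0
  B6: preds {B4,B5}: {B0,B2,B4} ∩ {B0,B2,B4,B5} = {B0,B2,B4}; idom=B4
  B8: preds {B5,B6,B7}: {B0,B2,B4,B5} ∩ {B0,B2,B4,B6} ∩ {B0,B2,B4,B6,B7} = {B0,B2,B4}; idom=B4

Frontier:
  B2←B0: walk · to B0
  B2←B1: walk B1 to B0
  B2←B4: walk B4→B2 to B0
  B6←B4: walk · to B4
  B6←B5: walk B5 to B4
  B8←B5: walk B5 to B4
  B8←B6: walk B6 to B4
  B8←B7: walk B7→B6 to B4
  B0 → ∅
  B1 → {B2}
  B2 → {B2}
  B3 → ∅
  B4 → {B2}
  B5 → {B6,B8}
  B6 → {B8}
  B7 → {B8}
  B8 → ∅

φ for s: defs {B0,B3,B6}
  DF⁺ = {B8}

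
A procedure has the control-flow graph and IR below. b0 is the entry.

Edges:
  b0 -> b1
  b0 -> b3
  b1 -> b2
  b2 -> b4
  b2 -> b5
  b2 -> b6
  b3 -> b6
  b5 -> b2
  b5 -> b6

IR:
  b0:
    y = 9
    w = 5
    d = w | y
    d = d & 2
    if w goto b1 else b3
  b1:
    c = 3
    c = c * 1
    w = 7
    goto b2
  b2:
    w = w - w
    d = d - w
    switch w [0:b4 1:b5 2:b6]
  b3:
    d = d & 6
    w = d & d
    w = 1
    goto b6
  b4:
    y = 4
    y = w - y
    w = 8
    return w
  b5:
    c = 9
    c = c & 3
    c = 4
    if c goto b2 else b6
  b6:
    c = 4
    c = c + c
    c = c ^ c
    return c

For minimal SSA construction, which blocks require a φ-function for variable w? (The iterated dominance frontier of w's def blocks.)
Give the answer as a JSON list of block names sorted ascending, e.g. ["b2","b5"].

idom tree: b1←b0 b2←b1 b3←b0 b4←b2 b5←b2 b6←b0
Dom∩ at merges:
  b2: preds {b1,b5}: {b0,b1} ∩ {b0,b1,b2,b5} = {b0,b1}; idom=b1
  b6: preds {b2,b3,b5}: {b0,b1,b2} ∩ {b0,b3} ∩ {b0,b1,b2,b5} = {b0}; idom=b0

DF derivation:
  join b2 pred b1: · stop@b1
  join b2 pred b5: b5→b2 stop@b1
  join b6 pred b2: b2→b1 stop@b0
  join b6 pred b3: b3 stop@b0
  join b6 pred b5: b5→b2→b1 stop@b0
  b0 → ∅
  b1 → {b6}
  b2 → {b2,b6}
  b3 → {b6}
  b4 → ∅
  b5 → {b2,b6}
  b6 → ∅

φ for w: defs {b0,b1,b2,b3,b4}
  DF⁺ = {b2,b6}

Answer: ["b2", "b6"]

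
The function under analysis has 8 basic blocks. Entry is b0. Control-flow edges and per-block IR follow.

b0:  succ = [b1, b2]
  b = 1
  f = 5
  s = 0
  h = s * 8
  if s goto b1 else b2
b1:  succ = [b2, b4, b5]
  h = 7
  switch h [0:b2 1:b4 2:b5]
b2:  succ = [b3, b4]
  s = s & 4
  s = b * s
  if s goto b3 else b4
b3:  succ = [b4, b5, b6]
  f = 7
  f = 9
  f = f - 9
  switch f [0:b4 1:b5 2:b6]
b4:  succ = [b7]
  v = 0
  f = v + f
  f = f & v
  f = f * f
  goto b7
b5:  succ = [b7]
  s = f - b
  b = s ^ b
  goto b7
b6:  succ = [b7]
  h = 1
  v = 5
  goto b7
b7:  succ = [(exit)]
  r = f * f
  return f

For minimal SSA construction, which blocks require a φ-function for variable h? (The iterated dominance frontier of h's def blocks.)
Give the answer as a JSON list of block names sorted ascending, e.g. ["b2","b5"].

idom tree: b1←b0 b2←b0 b3←b2 b4←b0 b5←b0 b6←b3 b7←b0
Join-block Dom:
  b2: preds {b0,b1}: {b0} ∩ {b0,b1} = {b0}; idom=b0
  b4: preds {b1,b2,b3}: {b0,b1} ∩ {b0,b2} ∩ {b0,b2,b3} = {b0}; idom=b0
  b5: preds {b1,b3}: {b0,b1} ∩ {b0,b2,b3} = {b0}; idom=b0
  b7: preds {b4,b5,b6}: {b0,b4} ∩ {b0,b5} ∩ {b0,b2,b3,b6} = {b0}; idom=b0

Frontier:
  b2←b0: walk · to b0
  b2←b1: walk b1 to b0
  b4←b1: walk b1 to b0
  b4←b2: walk b2 to b0
  b4←b3: walk b3→b2 to b0
  b5←b1: walk b1 to b0
  b5←b3: walk b3→b2 to b0
  b7←b4: walk b4 to b0
  b7←b5: walk b5 to b0
  b7←b6: walk b6→b3→b2 to b0
  b0 → ∅
  b1 → {b2,b4,b5}
  b2 → {b4,b5,b7}
  b3 → {b4,b5,b7}
  b4 → {b7}
  b5 → {b7}
  b6 → {b7}
  b7 → ∅

φ for h: defs {b0,b1,b6}
  DF⁺ = {b2,b4,b5,b7}

Answer: ["b2", "b4", "b5", "b7"]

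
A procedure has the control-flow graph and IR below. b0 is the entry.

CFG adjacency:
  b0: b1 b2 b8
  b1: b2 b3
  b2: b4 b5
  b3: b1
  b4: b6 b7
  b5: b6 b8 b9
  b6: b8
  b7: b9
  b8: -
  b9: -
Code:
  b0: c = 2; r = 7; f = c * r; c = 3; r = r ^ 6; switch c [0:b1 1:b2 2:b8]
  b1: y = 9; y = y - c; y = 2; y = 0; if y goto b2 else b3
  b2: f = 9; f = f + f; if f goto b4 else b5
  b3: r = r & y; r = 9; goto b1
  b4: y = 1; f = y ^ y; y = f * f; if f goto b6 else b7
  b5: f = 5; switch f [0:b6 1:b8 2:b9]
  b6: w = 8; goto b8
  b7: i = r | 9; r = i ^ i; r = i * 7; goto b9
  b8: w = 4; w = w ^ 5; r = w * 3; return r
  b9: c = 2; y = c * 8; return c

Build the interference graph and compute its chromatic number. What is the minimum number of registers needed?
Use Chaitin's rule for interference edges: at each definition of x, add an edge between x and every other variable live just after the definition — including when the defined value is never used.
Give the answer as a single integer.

Answer: 3

Analysis:
def/use:
  b0: {c,f,r} / ∅
  b1: {y} / {c}
  b2: {f} / ∅
  b3: {r} / {r,y}
  b4: {f,y} / ∅
  b5: {f} / ∅
  b6: {w} / ∅
  b7: {i,r} / {r}
  b8: {r,w} / ∅
  b9: {c,y} / ∅

Liveness:
  b0 li=∅ lo={c,r}
  b1 li={c,r} lo={c,r,y}
  b2 li={r} lo={r}
  b3 li={c,r,y} lo={c,r}
  b4 li={r} lo={r}
  b5 li=∅ lo=∅
  b6 li=∅ lo=∅
  b7 li={r} lo=∅
  b8 li=∅ lo=∅
  b9 li=∅ lo=∅

Interference:
  c: {r,y}
  f: {r,y}
  i: {r}
  r: {c,f,i,y}
  w: ∅
  y: {c,f,r}

Colouring:
  lower bound: {c,r,y} mutually conflict ⇒ χ ≥ 3
  3-colouring: R0={r,w}  R1={i,y}  R2={c,f}
  χ = 3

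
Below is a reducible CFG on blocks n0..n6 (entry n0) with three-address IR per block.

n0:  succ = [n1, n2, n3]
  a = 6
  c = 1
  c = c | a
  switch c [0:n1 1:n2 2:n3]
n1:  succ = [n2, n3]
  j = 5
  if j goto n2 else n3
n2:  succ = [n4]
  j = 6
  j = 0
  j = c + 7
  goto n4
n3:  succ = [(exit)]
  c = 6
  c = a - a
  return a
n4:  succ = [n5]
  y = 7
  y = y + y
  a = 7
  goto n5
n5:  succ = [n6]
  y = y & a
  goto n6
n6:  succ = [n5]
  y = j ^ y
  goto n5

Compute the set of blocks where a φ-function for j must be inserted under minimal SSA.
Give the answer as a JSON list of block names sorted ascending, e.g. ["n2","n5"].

idom tree: n1←n0 n2←n0 n3←n0 n4←n2 n5←n4 n6←n5
Dom at joins:
  n2: preds {n0,n1}: {n0} ∩ {n0,n1} = {n0}; idom=n0
  n3: preds {n0,n1}: {n0} ∩ {n0,n1} = {n0}; idom=n0
  n5: preds {n4,n6}: {n0,n2,n4} ∩ {n0,n2,n4,n5,n6} = {n0,n2,n4}; idom=n4

Frontier:
  join n2 pred n0: · stop@n0
  join n2 pred n1: n1 stop@n0
  join n3 pred n0: · stop@n0
  join n3 pred n1: n1 stop@n0
  join n5 pred n4: · stop@n4
  join n5 pred n6: n6→n5 stop@n4
  n0: DF=∅
  n1: DF={n2,n3}
  n2: DF=∅
  n3: DF=∅
  n4: DF=∅
  n5: DF={n5}
  n6: DF={n5}

φ for j: defs {n1,n2}
  DF⁺ = {n2,n3}

Answer: ["n2", "n3"]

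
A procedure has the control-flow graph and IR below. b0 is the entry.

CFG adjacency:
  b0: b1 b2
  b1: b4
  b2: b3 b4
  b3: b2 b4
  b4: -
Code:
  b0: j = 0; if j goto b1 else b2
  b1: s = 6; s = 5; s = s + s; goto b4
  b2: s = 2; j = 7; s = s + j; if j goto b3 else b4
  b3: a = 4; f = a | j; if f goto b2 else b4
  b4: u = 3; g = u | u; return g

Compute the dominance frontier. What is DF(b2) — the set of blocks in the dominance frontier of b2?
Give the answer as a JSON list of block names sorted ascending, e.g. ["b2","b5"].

Answer: ["b2", "b4"]

Working:
idom tree: b1←b0 b2←b0 b3←b2 b4←b0
Dom∩ at merges:
  b2: preds {b0,b3}: {b0} ∩ {b0,b2,b3} = {b0}; idom=b0
  b4: preds {b1,b2,b3}: {b0,b1} ∩ {b0,b2} ∩ {b0,b2,b3} = {b0}; idom=b0

DF derivation:
  join b2 pred b0: · stop@b0
  join b2 pred b3: b3→b2 stop@b0
  join b4 pred b1: b1 stop@b0
  join b4 pred b2: b2 stop@b0
  join b4 pred b3: b3→b2 stop@b0
  DF(b0)=∅
  DF(b1)={b4}
  DF(b2)={b2,b4}
  DF(b3)={b2,b4}
  DF(b4)=∅

DF(b2) = ["b2", "b4"]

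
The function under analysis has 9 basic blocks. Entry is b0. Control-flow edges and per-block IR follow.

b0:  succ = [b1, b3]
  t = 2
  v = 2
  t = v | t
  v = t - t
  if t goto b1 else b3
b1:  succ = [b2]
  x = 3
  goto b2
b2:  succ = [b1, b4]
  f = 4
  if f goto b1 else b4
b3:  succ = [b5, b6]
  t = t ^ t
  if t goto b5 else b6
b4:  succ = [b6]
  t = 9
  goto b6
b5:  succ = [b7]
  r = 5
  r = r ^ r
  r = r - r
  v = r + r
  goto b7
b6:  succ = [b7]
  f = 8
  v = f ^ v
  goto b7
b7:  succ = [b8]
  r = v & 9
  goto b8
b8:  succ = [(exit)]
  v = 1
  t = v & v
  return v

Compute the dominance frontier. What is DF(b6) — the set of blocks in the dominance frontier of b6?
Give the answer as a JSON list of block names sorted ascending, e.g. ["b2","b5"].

idom tree: b1←b0 b2←b1 b3←b0 b4←b2 b5←b3 b6←b0 b7←b0 b8←b7
Dom at joins:
  b1: preds {b0,b2}: {b0} ∩ {b0,b1,b2} = {b0}; idom=b0
  b6: preds {b3,b4}: {b0,b3} ∩ {b0,b1,b2,b4} = {b0}; idom=b0
  b7: preds {b5,b6}: {b0,b3,b5} ∩ {b0,b6} = {b0}; idom=b0

DF derivation:
  join b1 pred b0: · stop@b0
  join b1 pred b2: b2→b1 stop@b0
  join b6 pred b3: b3 stop@b0
  join b6 pred b4: b4→b2→b1 stop@b0
  join b7 pred b5: b5→b3 stop@b0
  join b7 pred b6: b6 stop@b0
  b0 → ∅
  b1 → {b1,b6}
  b2 → {b1,b6}
  b3 → {b6,b7}
  b4 → {b6}
  b5 → {b7}
  b6 → {b7}
  b7 → ∅
  b8 → ∅

DF(b6) = ["b7"]

Answer: ["b7"]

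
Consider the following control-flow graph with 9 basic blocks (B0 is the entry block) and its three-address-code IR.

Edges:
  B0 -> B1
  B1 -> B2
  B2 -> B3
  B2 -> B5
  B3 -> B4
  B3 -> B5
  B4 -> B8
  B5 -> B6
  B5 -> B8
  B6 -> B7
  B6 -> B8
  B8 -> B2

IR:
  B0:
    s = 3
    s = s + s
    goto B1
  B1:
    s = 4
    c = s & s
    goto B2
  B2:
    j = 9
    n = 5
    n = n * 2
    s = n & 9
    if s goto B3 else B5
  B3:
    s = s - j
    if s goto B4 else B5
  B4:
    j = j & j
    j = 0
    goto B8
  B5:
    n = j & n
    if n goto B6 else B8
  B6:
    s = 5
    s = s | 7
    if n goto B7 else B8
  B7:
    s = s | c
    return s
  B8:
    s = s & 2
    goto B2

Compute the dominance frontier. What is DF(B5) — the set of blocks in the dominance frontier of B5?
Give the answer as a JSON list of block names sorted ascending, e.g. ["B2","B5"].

idom tree: B1←B0 B2←B1 B3←B2 B4←B3 B5←B2 B6←B5 B7←B6 B8←B2
Dom∩ at merges:
  B2: preds {B1,B8}: {B0,B1} ∩ {B0,B1,B2,B8} = {B0,B1}; idom=B1
  B5: preds {B2,B3}: {B0,B1,B2} ∩ {B0,B1,B2,B3} = {B0,B1,B2}; idom=B2
  B8: preds {B4,B5,B6}: {B0,B1,B2,B3,B4} ∩ {B0,B1,B2,B5} ∩ {B0,B1,B2,B5,B6} = {B0,B1,B2}; idom=B2

DF walk-up:
  join B2 pred B1: · stop@B1
  join B2 pred B8: B8→B2 stop@B1
  join B5 pred B2: · stop@B2
  join B5 pred B3: B3 stop@B2
  join B8 pred B4: B4→B3 stop@B2
  join B8 pred B5: B5 stop@B2
  join B8 pred B6: B6→B5 stop@B2
  B0 → ∅
  B1 → ∅
  B2 → {B2}
  B3 → {B5,B8}
  B4 → {B8}
  B5 → {B8}
  B6 → {B8}
  B7 → ∅
  B8 → {B2}

DF(B5) = ["B8"]

Answer: ["B8"]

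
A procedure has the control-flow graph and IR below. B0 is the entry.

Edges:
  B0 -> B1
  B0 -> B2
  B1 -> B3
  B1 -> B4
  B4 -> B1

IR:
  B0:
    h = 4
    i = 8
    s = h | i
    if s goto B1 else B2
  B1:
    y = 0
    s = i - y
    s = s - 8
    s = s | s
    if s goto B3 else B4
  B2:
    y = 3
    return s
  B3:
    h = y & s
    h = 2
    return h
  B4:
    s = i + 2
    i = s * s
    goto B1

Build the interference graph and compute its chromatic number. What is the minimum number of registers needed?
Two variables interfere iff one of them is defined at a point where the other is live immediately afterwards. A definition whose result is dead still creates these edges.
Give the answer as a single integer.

Per-block:
  B0: def={h,i,s} ue=∅
  B1: def={s,y} ue={i}
  B2: def={y} ue={s}
  B3: def={h} ue={s,y}
  B4: def={i,s} ue={i}

Live sets:
  B0: in=∅ out={i,s}
  B1: in={i} out={i,s,y}
  B2: in={s} out=∅
  B3: in={s,y} out=∅
  B4: in={i} out={i}

Conflict graph:
  h↔{i}
  i↔{h,s,y}
  s↔{i,y}
  y↔{i,s}

Colouring:
  {i,s,y} pairwise interfere (3-clique) ⇒ χ ≥ 3
  3-colouring: R0={i}  R1={h,s}  R2={y}
  χ = 3

Answer: 3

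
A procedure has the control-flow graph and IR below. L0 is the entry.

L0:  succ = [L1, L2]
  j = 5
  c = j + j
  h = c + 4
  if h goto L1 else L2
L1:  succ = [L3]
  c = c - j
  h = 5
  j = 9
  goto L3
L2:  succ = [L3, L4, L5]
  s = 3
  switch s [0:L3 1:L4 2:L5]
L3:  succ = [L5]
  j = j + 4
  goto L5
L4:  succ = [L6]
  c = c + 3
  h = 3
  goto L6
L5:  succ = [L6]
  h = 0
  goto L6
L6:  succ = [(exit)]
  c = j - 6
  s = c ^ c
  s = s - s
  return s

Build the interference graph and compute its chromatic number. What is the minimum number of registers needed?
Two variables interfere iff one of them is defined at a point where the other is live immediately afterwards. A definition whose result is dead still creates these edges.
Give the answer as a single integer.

Answer: 3

Derivation:
Block summaries:
  L0 def {c,h,j} use ∅
  L1 def {c,h,j} use {c,j}
  L2 def {s} use ∅
  L3 def {j} use {j}
  L4 def {c,h} use {c}
  L5 def {h} use ∅
  L6 def {c,s} use {j}

Liveness:
  live L0: ∅→{c,j}
  live L1: {c,j}→{j}
  live L2: {c,j}→{c,j}
  live L3: {j}→{j}
  live L4: {c,j}→{j}
  live L5: {j}→{j}
  live L6: {j}→∅

Interference:
  c↔{h,j,s}
  h↔{c,j}
  j↔{c,h,s}
  s↔{c,j}

Colouring:
  clique {c,h,j} ⇒ need ≥ 3
  3-colouring: c0={c}  c1={j}  c2={h,s}
  χ = 3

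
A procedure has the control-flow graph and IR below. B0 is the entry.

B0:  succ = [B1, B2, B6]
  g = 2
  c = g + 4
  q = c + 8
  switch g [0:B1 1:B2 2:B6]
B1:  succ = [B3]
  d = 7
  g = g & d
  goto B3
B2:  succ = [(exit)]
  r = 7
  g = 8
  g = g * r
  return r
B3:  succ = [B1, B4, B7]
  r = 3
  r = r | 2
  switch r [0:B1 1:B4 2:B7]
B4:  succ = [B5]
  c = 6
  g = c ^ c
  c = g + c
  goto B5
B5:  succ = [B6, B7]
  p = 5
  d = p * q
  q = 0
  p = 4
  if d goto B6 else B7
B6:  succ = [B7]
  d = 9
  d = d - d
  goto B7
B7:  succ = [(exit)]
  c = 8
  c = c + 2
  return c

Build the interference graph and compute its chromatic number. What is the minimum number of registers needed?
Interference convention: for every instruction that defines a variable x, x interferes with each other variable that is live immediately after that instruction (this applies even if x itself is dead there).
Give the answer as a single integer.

Answer: 3

Working:
def/use:
  B0 def {c,g,q} use ∅
  B1 def {d,g} use {g}
  B2 def {g,r} use ∅
  B3 def {r} use ∅
  B4 def {c,g} use ∅
  B5 def {d,p,q} use {q}
  B6 def {d} use ∅
  B7 def {c} use ∅

Backward fixpoint:
  B0 li=∅ lo={g,q}
  B1 li={g,q} lo={g,q}
  B2 li=∅ lo=∅
  B3 li={g,q} lo={g,q}
  B4 li={q} lo={q}
  B5 li={q} lo=∅
  B6 li=∅ lo=∅
  B7 li=∅ lo=∅

Interfere edges:
  c: {g,q}
  d: {g,p,q}
  g: {c,d,q,r}
  p: {d,q}
  q: {c,d,g,p,r}
  r: {g,q}

Chromatic number:
  clique {c,g,q} ⇒ need ≥ 3
  assign c→R2 d→R2 g→R1 p→R1 q→R0 r→R2 — no edge inside a register ⇒ χ ≤ 3
  χ = 3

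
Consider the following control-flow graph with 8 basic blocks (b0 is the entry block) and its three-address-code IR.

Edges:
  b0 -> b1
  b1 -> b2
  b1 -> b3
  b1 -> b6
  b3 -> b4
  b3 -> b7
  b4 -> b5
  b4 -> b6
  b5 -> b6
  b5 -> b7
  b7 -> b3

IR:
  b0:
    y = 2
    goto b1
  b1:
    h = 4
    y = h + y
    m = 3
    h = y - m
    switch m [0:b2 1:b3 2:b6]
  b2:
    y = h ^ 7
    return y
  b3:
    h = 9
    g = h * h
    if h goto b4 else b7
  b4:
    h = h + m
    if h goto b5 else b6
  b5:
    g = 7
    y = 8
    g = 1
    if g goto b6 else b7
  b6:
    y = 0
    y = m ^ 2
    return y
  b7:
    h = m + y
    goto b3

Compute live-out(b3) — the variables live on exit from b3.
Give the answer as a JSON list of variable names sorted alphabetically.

Answer: ["h", "m", "y"]

Analysis:
Per-block:
  b0: {y} / ∅
  b1: {h,m,y} / {y}
  b2: {y} / {h}
  b3: {g,h} / ∅
  b4: {h} / {h,m}
  b5: {g,y} / ∅
  b6: {y} / {m}
  b7: {h} / {m,y}

Liveness:
  live b0: ∅→{y}
  live b1: {y}→{h,m,y}
  live b2: {h}→∅
  live b3: {m,y}→{h,m,y}
  live b4: {h,m}→{m}
  live b5: {m}→{m,y}
  live b6: {m}→∅
  live b7: {m,y}→{m,y}

live-out(b3) = ["h", "m", "y"]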